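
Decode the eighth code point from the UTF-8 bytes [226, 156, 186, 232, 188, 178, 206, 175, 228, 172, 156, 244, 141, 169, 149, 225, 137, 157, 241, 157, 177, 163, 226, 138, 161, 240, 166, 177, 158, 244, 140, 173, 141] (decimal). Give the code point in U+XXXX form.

U+22A1

Offset 0: leading byte 0xE2 = 11100010 → 3-byte char #1 = E2 9C BA.
Offset 3: leading byte 0xE8 = 11101000 → 3-byte char #2 = E8 BC B2.
Offset 6: leading byte 0xCE = 11001110 → 2-byte char #3 = CE AF.
Offset 8: leading byte 0xE4 = 11100100 → 3-byte char #4 = E4 AC 9C.
Offset 11: leading byte 0xF4 = 11110100 → 4-byte char #5 = F4 8D A9 95.
Offset 15: leading byte 0xE1 = 11100001 → 3-byte char #6 = E1 89 9D.
Offset 18: leading byte 0xF1 = 11110001 → 4-byte char #7 = F1 9D B1 A3.
Offset 22: leading byte 0xE2 = 11100010 → 3-byte char #8 = E2 8A A1.
Leading byte 0xE2 = 11100010 matches 1110xxxx → 3-byte sequence.
Byte 1: 0xE2 = 11100010, payload 0010 (4 bits).
Byte 2: 0x8A = 10001010 (10xxxxxx ✓), payload 001010.
Byte 3: 0xA1 = 10100001 (10xxxxxx ✓), payload 100001.
Concatenate: 0010001010100001 = 0x22A1 (16 bits → U+22A1).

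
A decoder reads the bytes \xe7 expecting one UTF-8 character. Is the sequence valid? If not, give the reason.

invalid (sequence truncated)

Leading byte 0xE7 = 11100111 → 3-byte form, but only 1 byte is present.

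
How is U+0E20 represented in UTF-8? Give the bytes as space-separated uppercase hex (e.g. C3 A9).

E0 B8 A0

U+0E20 = 0xE20 = 3616 decimal. In range U+0800–U+FFFF → 3-byte form: 1110xxxx 10xxxxxx 10xxxxxx.
Binary (16 bits): 0000111000100000.
Split 4+6+6: 0000 | 111000 | 100000.
Byte 1: 11100000 = 0xE0.
Byte 2: 10111000 = 0xB8.
Byte 3: 10100000 = 0xA0.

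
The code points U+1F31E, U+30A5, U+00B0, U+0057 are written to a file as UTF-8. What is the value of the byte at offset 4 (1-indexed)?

1-indexed offset 4 is 0-indexed offset 3.
U+1F31E → 4-byte form F0 9F 8C 9E at offsets 0–3.
Offset 3 falls in char 1's range; it's byte 4 of F0 9F 8C 9E = 0x9E.

0x9E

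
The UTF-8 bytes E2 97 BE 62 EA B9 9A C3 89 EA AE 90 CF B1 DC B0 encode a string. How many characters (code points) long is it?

7

Byte at offset 0: 0xE2 = 11100010 → 3-byte char (#1). Advance 3.
Byte at offset 3: 0x62 = 01100010 → 1-byte char (#2). Advance 1.
Byte at offset 4: 0xEA = 11101010 → 3-byte char (#3). Advance 3.
Byte at offset 7: 0xC3 = 11000011 → 2-byte char (#4). Advance 2.
Byte at offset 9: 0xEA = 11101010 → 3-byte char (#5). Advance 3.
Byte at offset 12: 0xCF = 11001111 → 2-byte char (#6). Advance 2.
Byte at offset 14: 0xDC = 11011100 → 2-byte char (#7). Advance 2.
Reached end at offset 16 after 7 code points.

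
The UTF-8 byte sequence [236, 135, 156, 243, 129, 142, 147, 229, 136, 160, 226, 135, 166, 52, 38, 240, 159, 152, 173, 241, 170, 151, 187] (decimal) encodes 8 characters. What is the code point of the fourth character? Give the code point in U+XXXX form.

Offset 0: leading byte 0xEC = 11101100 → 3-byte char #1 = EC 87 9C.
Offset 3: leading byte 0xF3 = 11110011 → 4-byte char #2 = F3 81 8E 93.
Offset 7: leading byte 0xE5 = 11100101 → 3-byte char #3 = E5 88 A0.
Offset 10: leading byte 0xE2 = 11100010 → 3-byte char #4 = E2 87 A6.
Leading byte 0xE2 = 11100010 matches 1110xxxx → 3-byte sequence.
Byte 1: 0xE2 = 11100010, payload 0010 (4 bits).
Byte 2: 0x87 = 10000111 (10xxxxxx ✓), payload 000111.
Byte 3: 0xA6 = 10100110 (10xxxxxx ✓), payload 100110.
Concatenate: 0010000111100110 = 0x21E6 (16 bits → U+21E6).

U+21E6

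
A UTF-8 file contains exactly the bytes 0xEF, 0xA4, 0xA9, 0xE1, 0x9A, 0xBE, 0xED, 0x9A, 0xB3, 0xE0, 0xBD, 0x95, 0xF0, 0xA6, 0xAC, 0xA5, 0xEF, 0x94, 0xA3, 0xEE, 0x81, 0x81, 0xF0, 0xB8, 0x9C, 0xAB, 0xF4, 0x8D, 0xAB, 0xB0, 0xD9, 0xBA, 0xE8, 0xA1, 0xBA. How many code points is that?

Byte at offset 0: 0xEF = 11101111 → 3-byte char (#1). Advance 3.
Byte at offset 3: 0xE1 = 11100001 → 3-byte char (#2). Advance 3.
Byte at offset 6: 0xED = 11101101 → 3-byte char (#3). Advance 3.
Byte at offset 9: 0xE0 = 11100000 → 3-byte char (#4). Advance 3.
Byte at offset 12: 0xF0 = 11110000 → 4-byte char (#5). Advance 4.
Byte at offset 16: 0xEF = 11101111 → 3-byte char (#6). Advance 3.
Byte at offset 19: 0xEE = 11101110 → 3-byte char (#7). Advance 3.
Byte at offset 22: 0xF0 = 11110000 → 4-byte char (#8). Advance 4.
Byte at offset 26: 0xF4 = 11110100 → 4-byte char (#9). Advance 4.
Byte at offset 30: 0xD9 = 11011001 → 2-byte char (#10). Advance 2.
Byte at offset 32: 0xE8 = 11101000 → 3-byte char (#11). Advance 3.
Reached end at offset 35 after 11 code points.

11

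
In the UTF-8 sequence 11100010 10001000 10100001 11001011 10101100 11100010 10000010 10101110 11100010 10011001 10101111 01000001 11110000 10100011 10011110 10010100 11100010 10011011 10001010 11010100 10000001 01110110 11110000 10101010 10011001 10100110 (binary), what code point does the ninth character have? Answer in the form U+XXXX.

Offset 0: leading byte 0xE2 = 11100010 → 3-byte char #1 = E2 88 A1.
Offset 3: leading byte 0xCB = 11001011 → 2-byte char #2 = CB AC.
Offset 5: leading byte 0xE2 = 11100010 → 3-byte char #3 = E2 82 AE.
Offset 8: leading byte 0xE2 = 11100010 → 3-byte char #4 = E2 99 AF.
Offset 11: leading byte 0x41 = 01000001 → 1-byte char #5 = 41.
Offset 12: leading byte 0xF0 = 11110000 → 4-byte char #6 = F0 A3 9E 94.
Offset 16: leading byte 0xE2 = 11100010 → 3-byte char #7 = E2 9B 8A.
Offset 19: leading byte 0xD4 = 11010100 → 2-byte char #8 = D4 81.
Offset 21: leading byte 0x76 = 01110110 → 1-byte char #9 = 76.
Leading byte 0x76 = 01110110 matches 0xxxxxxx → 1-byte sequence.
Byte 1: 0x76 = 01110110, payload 1110110 (7 bits).
Concatenate: 1110110 = 0x76 (7 bits → U+0076).

U+0076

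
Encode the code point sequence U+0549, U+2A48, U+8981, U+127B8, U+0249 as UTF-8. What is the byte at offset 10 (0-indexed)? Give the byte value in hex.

U+0549 → 2-byte form D5 89 at offsets 0–1.
U+2A48 → 3-byte form E2 A9 88 at offsets 2–4.
U+8981 → 3-byte form E8 A6 81 at offsets 5–7.
U+127B8 → 4-byte form F0 92 9E B8 at offsets 8–11.
Offset 10 falls in char 4's range; it's byte 3 of F0 92 9E B8 = 0x9E.

0x9E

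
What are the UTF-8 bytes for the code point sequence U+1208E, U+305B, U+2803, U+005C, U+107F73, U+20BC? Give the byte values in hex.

F0 92 82 8E E3 81 9B E2 A0 83 5C F4 87 BD B3 E2 82 BC

U+1208E: 4-byte form → F0 92 82 8E.
U+305B: 3-byte form → E3 81 9B.
U+2803: 3-byte form → E2 A0 83.
U+005C: 1-byte form → 5C.
U+107F73: 4-byte form → F4 87 BD B3.
U+20BC: 3-byte form → E2 82 BC.
Concatenated (18 bytes): F0 92 82 8E E3 81 9B E2 A0 83 5C F4 87 BD B3 E2 82 BC.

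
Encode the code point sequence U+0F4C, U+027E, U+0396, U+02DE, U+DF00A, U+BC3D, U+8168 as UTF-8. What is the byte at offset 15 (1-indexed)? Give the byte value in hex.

1-indexed offset 15 is 0-indexed offset 14.
U+0F4C → 3-byte form E0 BD 8C at offsets 0–2.
U+027E → 2-byte form C9 BE at offsets 3–4.
U+0396 → 2-byte form CE 96 at offsets 5–6.
U+02DE → 2-byte form CB 9E at offsets 7–8.
U+DF00A → 4-byte form F3 9F 80 8A at offsets 9–12.
U+BC3D → 3-byte form EB B0 BD at offsets 13–15.
Offset 14 falls in char 6's range; it's byte 2 of EB B0 BD = 0xB0.

0xB0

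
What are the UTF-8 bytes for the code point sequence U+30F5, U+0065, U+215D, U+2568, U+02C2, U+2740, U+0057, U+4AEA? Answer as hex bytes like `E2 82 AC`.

U+30F5: 3-byte form → E3 83 B5.
U+0065: 1-byte form → 65.
U+215D: 3-byte form → E2 85 9D.
U+2568: 3-byte form → E2 95 A8.
U+02C2: 2-byte form → CB 82.
U+2740: 3-byte form → E2 9D 80.
U+0057: 1-byte form → 57.
U+4AEA: 3-byte form → E4 AB AA.
Concatenated (19 bytes): E3 83 B5 65 E2 85 9D E2 95 A8 CB 82 E2 9D 80 57 E4 AB AA.

E3 83 B5 65 E2 85 9D E2 95 A8 CB 82 E2 9D 80 57 E4 AB AA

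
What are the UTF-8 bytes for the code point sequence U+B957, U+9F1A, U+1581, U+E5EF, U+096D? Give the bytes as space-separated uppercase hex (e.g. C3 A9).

U+B957: 3-byte form → EB A5 97.
U+9F1A: 3-byte form → E9 BC 9A.
U+1581: 3-byte form → E1 96 81.
U+E5EF: 3-byte form → EE 97 AF.
U+096D: 3-byte form → E0 A5 AD.
Concatenated (15 bytes): EB A5 97 E9 BC 9A E1 96 81 EE 97 AF E0 A5 AD.

EB A5 97 E9 BC 9A E1 96 81 EE 97 AF E0 A5 AD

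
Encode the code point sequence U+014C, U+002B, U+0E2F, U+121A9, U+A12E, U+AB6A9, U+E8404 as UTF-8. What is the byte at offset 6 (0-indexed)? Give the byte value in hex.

U+014C → 2-byte form C5 8C at offsets 0–1.
U+002B → 1-byte form 2B at offsets 2–2.
U+0E2F → 3-byte form E0 B8 AF at offsets 3–5.
U+121A9 → 4-byte form F0 92 86 A9 at offsets 6–9.
Offset 6 falls in char 4's range; it's byte 1 of F0 92 86 A9 = 0xF0.

0xF0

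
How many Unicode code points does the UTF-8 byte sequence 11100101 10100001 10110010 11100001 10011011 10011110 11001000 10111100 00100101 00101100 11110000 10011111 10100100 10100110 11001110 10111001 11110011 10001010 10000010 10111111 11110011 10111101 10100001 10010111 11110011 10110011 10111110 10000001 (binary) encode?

Byte at offset 0: 0xE5 = 11100101 → 3-byte char (#1). Advance 3.
Byte at offset 3: 0xE1 = 11100001 → 3-byte char (#2). Advance 3.
Byte at offset 6: 0xC8 = 11001000 → 2-byte char (#3). Advance 2.
Byte at offset 8: 0x25 = 00100101 → 1-byte char (#4). Advance 1.
Byte at offset 9: 0x2C = 00101100 → 1-byte char (#5). Advance 1.
Byte at offset 10: 0xF0 = 11110000 → 4-byte char (#6). Advance 4.
Byte at offset 14: 0xCE = 11001110 → 2-byte char (#7). Advance 2.
Byte at offset 16: 0xF3 = 11110011 → 4-byte char (#8). Advance 4.
Byte at offset 20: 0xF3 = 11110011 → 4-byte char (#9). Advance 4.
Byte at offset 24: 0xF3 = 11110011 → 4-byte char (#10). Advance 4.
Reached end at offset 28 after 10 code points.

10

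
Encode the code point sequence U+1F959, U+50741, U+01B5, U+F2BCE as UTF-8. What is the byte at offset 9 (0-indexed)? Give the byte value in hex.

0xB5

U+1F959 → 4-byte form F0 9F A5 99 at offsets 0–3.
U+50741 → 4-byte form F1 90 9D 81 at offsets 4–7.
U+01B5 → 2-byte form C6 B5 at offsets 8–9.
Offset 9 falls in char 3's range; it's byte 2 of C6 B5 = 0xB5.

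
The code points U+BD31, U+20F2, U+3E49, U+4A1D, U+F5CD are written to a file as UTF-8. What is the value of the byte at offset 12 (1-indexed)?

0x9D

1-indexed offset 12 is 0-indexed offset 11.
U+BD31 → 3-byte form EB B4 B1 at offsets 0–2.
U+20F2 → 3-byte form E2 83 B2 at offsets 3–5.
U+3E49 → 3-byte form E3 B9 89 at offsets 6–8.
U+4A1D → 3-byte form E4 A8 9D at offsets 9–11.
Offset 11 falls in char 4's range; it's byte 3 of E4 A8 9D = 0x9D.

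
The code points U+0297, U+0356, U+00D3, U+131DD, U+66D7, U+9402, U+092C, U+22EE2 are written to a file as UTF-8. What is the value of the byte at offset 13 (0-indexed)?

U+0297 → 2-byte form CA 97 at offsets 0–1.
U+0356 → 2-byte form CD 96 at offsets 2–3.
U+00D3 → 2-byte form C3 93 at offsets 4–5.
U+131DD → 4-byte form F0 93 87 9D at offsets 6–9.
U+66D7 → 3-byte form E6 9B 97 at offsets 10–12.
U+9402 → 3-byte form E9 90 82 at offsets 13–15.
Offset 13 falls in char 6's range; it's byte 1 of E9 90 82 = 0xE9.

0xE9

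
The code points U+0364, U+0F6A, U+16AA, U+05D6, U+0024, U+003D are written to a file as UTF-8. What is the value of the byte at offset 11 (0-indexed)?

U+0364 → 2-byte form CD A4 at offsets 0–1.
U+0F6A → 3-byte form E0 BD AA at offsets 2–4.
U+16AA → 3-byte form E1 9A AA at offsets 5–7.
U+05D6 → 2-byte form D7 96 at offsets 8–9.
U+0024 → 1-byte form 24 at offsets 10–10.
U+003D → 1-byte form 3D at offsets 11–11.
Offset 11 falls in char 6's range; it's byte 1 of 3D = 0x3D.

0x3D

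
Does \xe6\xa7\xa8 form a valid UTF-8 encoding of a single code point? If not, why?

valid

Leading byte 0xE6 = 11100110 → 3-byte form.
Continuation bytes 0xA7=10100111, 0xA8=10101000 all match 10xxxxxx.
Decoded value 0x69E8 is ≥ 0x800 (shortest form) and not a surrogate.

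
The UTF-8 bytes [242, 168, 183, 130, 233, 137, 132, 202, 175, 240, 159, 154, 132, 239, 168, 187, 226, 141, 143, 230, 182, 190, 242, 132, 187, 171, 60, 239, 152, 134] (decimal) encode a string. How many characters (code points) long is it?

10

Byte at offset 0: 0xF2 = 11110010 → 4-byte char (#1). Advance 4.
Byte at offset 4: 0xE9 = 11101001 → 3-byte char (#2). Advance 3.
Byte at offset 7: 0xCA = 11001010 → 2-byte char (#3). Advance 2.
Byte at offset 9: 0xF0 = 11110000 → 4-byte char (#4). Advance 4.
Byte at offset 13: 0xEF = 11101111 → 3-byte char (#5). Advance 3.
Byte at offset 16: 0xE2 = 11100010 → 3-byte char (#6). Advance 3.
Byte at offset 19: 0xE6 = 11100110 → 3-byte char (#7). Advance 3.
Byte at offset 22: 0xF2 = 11110010 → 4-byte char (#8). Advance 4.
Byte at offset 26: 0x3C = 00111100 → 1-byte char (#9). Advance 1.
Byte at offset 27: 0xEF = 11101111 → 3-byte char (#10). Advance 3.
Reached end at offset 30 after 10 code points.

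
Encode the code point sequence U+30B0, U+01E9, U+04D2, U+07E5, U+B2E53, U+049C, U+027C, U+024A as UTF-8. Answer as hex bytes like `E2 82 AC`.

U+30B0: 3-byte form → E3 82 B0.
U+01E9: 2-byte form → C7 A9.
U+04D2: 2-byte form → D3 92.
U+07E5: 2-byte form → DF A5.
U+B2E53: 4-byte form → F2 B2 B9 93.
U+049C: 2-byte form → D2 9C.
U+027C: 2-byte form → C9 BC.
U+024A: 2-byte form → C9 8A.
Concatenated (19 bytes): E3 82 B0 C7 A9 D3 92 DF A5 F2 B2 B9 93 D2 9C C9 BC C9 8A.

E3 82 B0 C7 A9 D3 92 DF A5 F2 B2 B9 93 D2 9C C9 BC C9 8A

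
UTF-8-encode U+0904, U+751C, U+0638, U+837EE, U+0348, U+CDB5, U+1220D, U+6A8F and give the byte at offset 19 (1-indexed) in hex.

0x92

1-indexed offset 19 is 0-indexed offset 18.
U+0904 → 3-byte form E0 A4 84 at offsets 0–2.
U+751C → 3-byte form E7 94 9C at offsets 3–5.
U+0638 → 2-byte form D8 B8 at offsets 6–7.
U+837EE → 4-byte form F2 83 9F AE at offsets 8–11.
U+0348 → 2-byte form CD 88 at offsets 12–13.
U+CDB5 → 3-byte form EC B6 B5 at offsets 14–16.
U+1220D → 4-byte form F0 92 88 8D at offsets 17–20.
Offset 18 falls in char 7's range; it's byte 2 of F0 92 88 8D = 0x92.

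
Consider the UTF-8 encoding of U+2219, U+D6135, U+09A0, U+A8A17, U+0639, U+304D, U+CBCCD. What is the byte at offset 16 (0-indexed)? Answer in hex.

0xE3

U+2219 → 3-byte form E2 88 99 at offsets 0–2.
U+D6135 → 4-byte form F3 96 84 B5 at offsets 3–6.
U+09A0 → 3-byte form E0 A6 A0 at offsets 7–9.
U+A8A17 → 4-byte form F2 A8 A8 97 at offsets 10–13.
U+0639 → 2-byte form D8 B9 at offsets 14–15.
U+304D → 3-byte form E3 81 8D at offsets 16–18.
Offset 16 falls in char 6's range; it's byte 1 of E3 81 8D = 0xE3.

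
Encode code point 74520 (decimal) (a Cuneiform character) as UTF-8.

U+12318 = 0x12318 = 74520 decimal. In range U+10000–U+10FFFF → 4-byte form: 11110xxx 10xxxxxx 10xxxxxx 10xxxxxx.
Binary (21 bits): 000010010001100011000.
Split 3+6+6+6: 000 | 010010 | 001100 | 011000.
Byte 1: 11110000 = 0xF0.
Byte 2: 10010010 = 0x92.
Byte 3: 10001100 = 0x8C.
Byte 4: 10011000 = 0x98.

F0 92 8C 98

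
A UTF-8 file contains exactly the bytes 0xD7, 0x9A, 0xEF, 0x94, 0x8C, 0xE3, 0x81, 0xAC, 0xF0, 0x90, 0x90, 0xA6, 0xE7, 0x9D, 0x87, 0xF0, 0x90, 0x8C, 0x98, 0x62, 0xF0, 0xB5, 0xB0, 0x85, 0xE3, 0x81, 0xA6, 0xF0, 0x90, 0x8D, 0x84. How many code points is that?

10

Byte at offset 0: 0xD7 = 11010111 → 2-byte char (#1). Advance 2.
Byte at offset 2: 0xEF = 11101111 → 3-byte char (#2). Advance 3.
Byte at offset 5: 0xE3 = 11100011 → 3-byte char (#3). Advance 3.
Byte at offset 8: 0xF0 = 11110000 → 4-byte char (#4). Advance 4.
Byte at offset 12: 0xE7 = 11100111 → 3-byte char (#5). Advance 3.
Byte at offset 15: 0xF0 = 11110000 → 4-byte char (#6). Advance 4.
Byte at offset 19: 0x62 = 01100010 → 1-byte char (#7). Advance 1.
Byte at offset 20: 0xF0 = 11110000 → 4-byte char (#8). Advance 4.
Byte at offset 24: 0xE3 = 11100011 → 3-byte char (#9). Advance 3.
Byte at offset 27: 0xF0 = 11110000 → 4-byte char (#10). Advance 4.
Reached end at offset 31 after 10 code points.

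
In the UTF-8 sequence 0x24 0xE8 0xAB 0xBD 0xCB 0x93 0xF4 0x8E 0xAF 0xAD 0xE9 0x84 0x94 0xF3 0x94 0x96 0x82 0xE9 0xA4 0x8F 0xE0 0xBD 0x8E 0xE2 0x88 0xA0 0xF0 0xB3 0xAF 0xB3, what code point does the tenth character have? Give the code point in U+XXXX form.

Offset 0: leading byte 0x24 = 00100100 → 1-byte char #1 = 24.
Offset 1: leading byte 0xE8 = 11101000 → 3-byte char #2 = E8 AB BD.
Offset 4: leading byte 0xCB = 11001011 → 2-byte char #3 = CB 93.
Offset 6: leading byte 0xF4 = 11110100 → 4-byte char #4 = F4 8E AF AD.
Offset 10: leading byte 0xE9 = 11101001 → 3-byte char #5 = E9 84 94.
Offset 13: leading byte 0xF3 = 11110011 → 4-byte char #6 = F3 94 96 82.
Offset 17: leading byte 0xE9 = 11101001 → 3-byte char #7 = E9 A4 8F.
Offset 20: leading byte 0xE0 = 11100000 → 3-byte char #8 = E0 BD 8E.
Offset 23: leading byte 0xE2 = 11100010 → 3-byte char #9 = E2 88 A0.
Offset 26: leading byte 0xF0 = 11110000 → 4-byte char #10 = F0 B3 AF B3.
Leading byte 0xF0 = 11110000 matches 11110xxx → 4-byte sequence.
Byte 1: 0xF0 = 11110000, payload 000 (3 bits).
Byte 2: 0xB3 = 10110011 (10xxxxxx ✓), payload 110011.
Byte 3: 0xAF = 10101111 (10xxxxxx ✓), payload 101111.
Byte 4: 0xB3 = 10110011 (10xxxxxx ✓), payload 110011.
Concatenate: 000110011101111110011 = 0x33BF3 (21 bits → U+33BF3).

U+33BF3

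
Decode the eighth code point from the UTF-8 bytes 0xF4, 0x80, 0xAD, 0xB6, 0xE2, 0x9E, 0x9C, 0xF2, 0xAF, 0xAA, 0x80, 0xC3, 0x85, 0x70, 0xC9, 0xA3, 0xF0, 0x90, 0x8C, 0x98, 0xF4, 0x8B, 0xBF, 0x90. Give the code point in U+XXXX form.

Offset 0: leading byte 0xF4 = 11110100 → 4-byte char #1 = F4 80 AD B6.
Offset 4: leading byte 0xE2 = 11100010 → 3-byte char #2 = E2 9E 9C.
Offset 7: leading byte 0xF2 = 11110010 → 4-byte char #3 = F2 AF AA 80.
Offset 11: leading byte 0xC3 = 11000011 → 2-byte char #4 = C3 85.
Offset 13: leading byte 0x70 = 01110000 → 1-byte char #5 = 70.
Offset 14: leading byte 0xC9 = 11001001 → 2-byte char #6 = C9 A3.
Offset 16: leading byte 0xF0 = 11110000 → 4-byte char #7 = F0 90 8C 98.
Offset 20: leading byte 0xF4 = 11110100 → 4-byte char #8 = F4 8B BF 90.
Leading byte 0xF4 = 11110100 matches 11110xxx → 4-byte sequence.
Byte 1: 0xF4 = 11110100, payload 100 (3 bits).
Byte 2: 0x8B = 10001011 (10xxxxxx ✓), payload 001011.
Byte 3: 0xBF = 10111111 (10xxxxxx ✓), payload 111111.
Byte 4: 0x90 = 10010000 (10xxxxxx ✓), payload 010000.
Concatenate: 100001011111111010000 = 0x10BFD0 (21 bits → U+10BFD0).

U+10BFD0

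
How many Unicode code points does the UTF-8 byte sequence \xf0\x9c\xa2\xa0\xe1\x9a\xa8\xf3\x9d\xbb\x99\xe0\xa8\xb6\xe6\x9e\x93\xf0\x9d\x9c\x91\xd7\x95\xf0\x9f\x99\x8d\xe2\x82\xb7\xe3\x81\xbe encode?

10

Byte at offset 0: 0xF0 = 11110000 → 4-byte char (#1). Advance 4.
Byte at offset 4: 0xE1 = 11100001 → 3-byte char (#2). Advance 3.
Byte at offset 7: 0xF3 = 11110011 → 4-byte char (#3). Advance 4.
Byte at offset 11: 0xE0 = 11100000 → 3-byte char (#4). Advance 3.
Byte at offset 14: 0xE6 = 11100110 → 3-byte char (#5). Advance 3.
Byte at offset 17: 0xF0 = 11110000 → 4-byte char (#6). Advance 4.
Byte at offset 21: 0xD7 = 11010111 → 2-byte char (#7). Advance 2.
Byte at offset 23: 0xF0 = 11110000 → 4-byte char (#8). Advance 4.
Byte at offset 27: 0xE2 = 11100010 → 3-byte char (#9). Advance 3.
Byte at offset 30: 0xE3 = 11100011 → 3-byte char (#10). Advance 3.
Reached end at offset 33 after 10 code points.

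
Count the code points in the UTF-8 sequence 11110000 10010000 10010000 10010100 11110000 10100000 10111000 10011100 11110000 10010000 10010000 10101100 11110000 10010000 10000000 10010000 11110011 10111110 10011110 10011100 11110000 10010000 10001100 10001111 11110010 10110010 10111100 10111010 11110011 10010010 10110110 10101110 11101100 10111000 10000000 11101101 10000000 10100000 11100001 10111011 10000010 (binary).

Byte at offset 0: 0xF0 = 11110000 → 4-byte char (#1). Advance 4.
Byte at offset 4: 0xF0 = 11110000 → 4-byte char (#2). Advance 4.
Byte at offset 8: 0xF0 = 11110000 → 4-byte char (#3). Advance 4.
Byte at offset 12: 0xF0 = 11110000 → 4-byte char (#4). Advance 4.
Byte at offset 16: 0xF3 = 11110011 → 4-byte char (#5). Advance 4.
Byte at offset 20: 0xF0 = 11110000 → 4-byte char (#6). Advance 4.
Byte at offset 24: 0xF2 = 11110010 → 4-byte char (#7). Advance 4.
Byte at offset 28: 0xF3 = 11110011 → 4-byte char (#8). Advance 4.
Byte at offset 32: 0xEC = 11101100 → 3-byte char (#9). Advance 3.
Byte at offset 35: 0xED = 11101101 → 3-byte char (#10). Advance 3.
Byte at offset 38: 0xE1 = 11100001 → 3-byte char (#11). Advance 3.
Reached end at offset 41 after 11 code points.

11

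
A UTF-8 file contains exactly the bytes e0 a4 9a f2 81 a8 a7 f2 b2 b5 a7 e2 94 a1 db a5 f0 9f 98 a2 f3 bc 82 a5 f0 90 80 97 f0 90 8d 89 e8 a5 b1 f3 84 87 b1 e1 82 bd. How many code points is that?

12

Byte at offset 0: 0xE0 = 11100000 → 3-byte char (#1). Advance 3.
Byte at offset 3: 0xF2 = 11110010 → 4-byte char (#2). Advance 4.
Byte at offset 7: 0xF2 = 11110010 → 4-byte char (#3). Advance 4.
Byte at offset 11: 0xE2 = 11100010 → 3-byte char (#4). Advance 3.
Byte at offset 14: 0xDB = 11011011 → 2-byte char (#5). Advance 2.
Byte at offset 16: 0xF0 = 11110000 → 4-byte char (#6). Advance 4.
Byte at offset 20: 0xF3 = 11110011 → 4-byte char (#7). Advance 4.
Byte at offset 24: 0xF0 = 11110000 → 4-byte char (#8). Advance 4.
Byte at offset 28: 0xF0 = 11110000 → 4-byte char (#9). Advance 4.
Byte at offset 32: 0xE8 = 11101000 → 3-byte char (#10). Advance 3.
Byte at offset 35: 0xF3 = 11110011 → 4-byte char (#11). Advance 4.
Byte at offset 39: 0xE1 = 11100001 → 3-byte char (#12). Advance 3.
Reached end at offset 42 after 12 code points.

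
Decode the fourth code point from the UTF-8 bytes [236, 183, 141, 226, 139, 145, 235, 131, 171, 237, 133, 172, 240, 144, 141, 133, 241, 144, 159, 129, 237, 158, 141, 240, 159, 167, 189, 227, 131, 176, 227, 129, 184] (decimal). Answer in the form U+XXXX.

Offset 0: leading byte 0xEC = 11101100 → 3-byte char #1 = EC B7 8D.
Offset 3: leading byte 0xE2 = 11100010 → 3-byte char #2 = E2 8B 91.
Offset 6: leading byte 0xEB = 11101011 → 3-byte char #3 = EB 83 AB.
Offset 9: leading byte 0xED = 11101101 → 3-byte char #4 = ED 85 AC.
Leading byte 0xED = 11101101 matches 1110xxxx → 3-byte sequence.
Byte 1: 0xED = 11101101, payload 1101 (4 bits).
Byte 2: 0x85 = 10000101 (10xxxxxx ✓), payload 000101.
Byte 3: 0xAC = 10101100 (10xxxxxx ✓), payload 101100.
Concatenate: 1101000101101100 = 0xD16C (16 bits → U+D16C).

U+D16C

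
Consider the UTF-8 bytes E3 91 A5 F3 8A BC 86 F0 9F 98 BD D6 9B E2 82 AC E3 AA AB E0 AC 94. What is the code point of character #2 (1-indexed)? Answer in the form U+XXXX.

U+CAF06

Offset 0: leading byte 0xE3 = 11100011 → 3-byte char #1 = E3 91 A5.
Offset 3: leading byte 0xF3 = 11110011 → 4-byte char #2 = F3 8A BC 86.
Leading byte 0xF3 = 11110011 matches 11110xxx → 4-byte sequence.
Byte 1: 0xF3 = 11110011, payload 011 (3 bits).
Byte 2: 0x8A = 10001010 (10xxxxxx ✓), payload 001010.
Byte 3: 0xBC = 10111100 (10xxxxxx ✓), payload 111100.
Byte 4: 0x86 = 10000110 (10xxxxxx ✓), payload 000110.
Concatenate: 011001010111100000110 = 0xCAF06 (21 bits → U+CAF06).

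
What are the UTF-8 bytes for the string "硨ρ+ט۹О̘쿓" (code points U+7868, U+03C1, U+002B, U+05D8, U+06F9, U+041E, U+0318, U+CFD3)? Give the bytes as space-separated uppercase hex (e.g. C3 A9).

U+7868: 3-byte form → E7 A1 A8.
U+03C1: 2-byte form → CF 81.
U+002B: 1-byte form → 2B.
U+05D8: 2-byte form → D7 98.
U+06F9: 2-byte form → DB B9.
U+041E: 2-byte form → D0 9E.
U+0318: 2-byte form → CC 98.
U+CFD3: 3-byte form → EC BF 93.
Concatenated (17 bytes): E7 A1 A8 CF 81 2B D7 98 DB B9 D0 9E CC 98 EC BF 93.

E7 A1 A8 CF 81 2B D7 98 DB B9 D0 9E CC 98 EC BF 93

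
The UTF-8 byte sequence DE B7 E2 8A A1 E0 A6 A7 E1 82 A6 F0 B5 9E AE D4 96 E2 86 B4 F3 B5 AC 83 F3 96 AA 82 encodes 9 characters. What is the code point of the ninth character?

Offset 0: leading byte 0xDE = 11011110 → 2-byte char #1 = DE B7.
Offset 2: leading byte 0xE2 = 11100010 → 3-byte char #2 = E2 8A A1.
Offset 5: leading byte 0xE0 = 11100000 → 3-byte char #3 = E0 A6 A7.
Offset 8: leading byte 0xE1 = 11100001 → 3-byte char #4 = E1 82 A6.
Offset 11: leading byte 0xF0 = 11110000 → 4-byte char #5 = F0 B5 9E AE.
Offset 15: leading byte 0xD4 = 11010100 → 2-byte char #6 = D4 96.
Offset 17: leading byte 0xE2 = 11100010 → 3-byte char #7 = E2 86 B4.
Offset 20: leading byte 0xF3 = 11110011 → 4-byte char #8 = F3 B5 AC 83.
Offset 24: leading byte 0xF3 = 11110011 → 4-byte char #9 = F3 96 AA 82.
Leading byte 0xF3 = 11110011 matches 11110xxx → 4-byte sequence.
Byte 1: 0xF3 = 11110011, payload 011 (3 bits).
Byte 2: 0x96 = 10010110 (10xxxxxx ✓), payload 010110.
Byte 3: 0xAA = 10101010 (10xxxxxx ✓), payload 101010.
Byte 4: 0x82 = 10000010 (10xxxxxx ✓), payload 000010.
Concatenate: 011010110101010000010 = 0xD6A82 (21 bits → U+D6A82).

U+D6A82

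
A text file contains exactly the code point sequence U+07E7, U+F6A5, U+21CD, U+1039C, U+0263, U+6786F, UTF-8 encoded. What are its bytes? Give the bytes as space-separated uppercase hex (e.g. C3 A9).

U+07E7: 2-byte form → DF A7.
U+F6A5: 3-byte form → EF 9A A5.
U+21CD: 3-byte form → E2 87 8D.
U+1039C: 4-byte form → F0 90 8E 9C.
U+0263: 2-byte form → C9 A3.
U+6786F: 4-byte form → F1 A7 A1 AF.
Concatenated (18 bytes): DF A7 EF 9A A5 E2 87 8D F0 90 8E 9C C9 A3 F1 A7 A1 AF.

DF A7 EF 9A A5 E2 87 8D F0 90 8E 9C C9 A3 F1 A7 A1 AF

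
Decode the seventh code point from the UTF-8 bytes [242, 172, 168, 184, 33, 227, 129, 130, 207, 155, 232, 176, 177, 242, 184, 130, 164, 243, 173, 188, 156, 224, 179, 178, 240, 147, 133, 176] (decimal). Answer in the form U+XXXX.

Offset 0: leading byte 0xF2 = 11110010 → 4-byte char #1 = F2 AC A8 B8.
Offset 4: leading byte 0x21 = 00100001 → 1-byte char #2 = 21.
Offset 5: leading byte 0xE3 = 11100011 → 3-byte char #3 = E3 81 82.
Offset 8: leading byte 0xCF = 11001111 → 2-byte char #4 = CF 9B.
Offset 10: leading byte 0xE8 = 11101000 → 3-byte char #5 = E8 B0 B1.
Offset 13: leading byte 0xF2 = 11110010 → 4-byte char #6 = F2 B8 82 A4.
Offset 17: leading byte 0xF3 = 11110011 → 4-byte char #7 = F3 AD BC 9C.
Leading byte 0xF3 = 11110011 matches 11110xxx → 4-byte sequence.
Byte 1: 0xF3 = 11110011, payload 011 (3 bits).
Byte 2: 0xAD = 10101101 (10xxxxxx ✓), payload 101101.
Byte 3: 0xBC = 10111100 (10xxxxxx ✓), payload 111100.
Byte 4: 0x9C = 10011100 (10xxxxxx ✓), payload 011100.
Concatenate: 011101101111100011100 = 0xEDF1C (21 bits → U+EDF1C).

U+EDF1C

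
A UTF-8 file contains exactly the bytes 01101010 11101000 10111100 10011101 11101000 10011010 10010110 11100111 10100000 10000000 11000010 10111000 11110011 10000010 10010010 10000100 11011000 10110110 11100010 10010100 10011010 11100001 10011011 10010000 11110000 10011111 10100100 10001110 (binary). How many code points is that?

10

Byte at offset 0: 0x6A = 01101010 → 1-byte char (#1). Advance 1.
Byte at offset 1: 0xE8 = 11101000 → 3-byte char (#2). Advance 3.
Byte at offset 4: 0xE8 = 11101000 → 3-byte char (#3). Advance 3.
Byte at offset 7: 0xE7 = 11100111 → 3-byte char (#4). Advance 3.
Byte at offset 10: 0xC2 = 11000010 → 2-byte char (#5). Advance 2.
Byte at offset 12: 0xF3 = 11110011 → 4-byte char (#6). Advance 4.
Byte at offset 16: 0xD8 = 11011000 → 2-byte char (#7). Advance 2.
Byte at offset 18: 0xE2 = 11100010 → 3-byte char (#8). Advance 3.
Byte at offset 21: 0xE1 = 11100001 → 3-byte char (#9). Advance 3.
Byte at offset 24: 0xF0 = 11110000 → 4-byte char (#10). Advance 4.
Reached end at offset 28 after 10 code points.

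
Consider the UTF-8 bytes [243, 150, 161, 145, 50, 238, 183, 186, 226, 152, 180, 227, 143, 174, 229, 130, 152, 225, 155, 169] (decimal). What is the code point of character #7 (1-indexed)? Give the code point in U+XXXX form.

Offset 0: leading byte 0xF3 = 11110011 → 4-byte char #1 = F3 96 A1 91.
Offset 4: leading byte 0x32 = 00110010 → 1-byte char #2 = 32.
Offset 5: leading byte 0xEE = 11101110 → 3-byte char #3 = EE B7 BA.
Offset 8: leading byte 0xE2 = 11100010 → 3-byte char #4 = E2 98 B4.
Offset 11: leading byte 0xE3 = 11100011 → 3-byte char #5 = E3 8F AE.
Offset 14: leading byte 0xE5 = 11100101 → 3-byte char #6 = E5 82 98.
Offset 17: leading byte 0xE1 = 11100001 → 3-byte char #7 = E1 9B A9.
Leading byte 0xE1 = 11100001 matches 1110xxxx → 3-byte sequence.
Byte 1: 0xE1 = 11100001, payload 0001 (4 bits).
Byte 2: 0x9B = 10011011 (10xxxxxx ✓), payload 011011.
Byte 3: 0xA9 = 10101001 (10xxxxxx ✓), payload 101001.
Concatenate: 0001011011101001 = 0x16E9 (16 bits → U+16E9).

U+16E9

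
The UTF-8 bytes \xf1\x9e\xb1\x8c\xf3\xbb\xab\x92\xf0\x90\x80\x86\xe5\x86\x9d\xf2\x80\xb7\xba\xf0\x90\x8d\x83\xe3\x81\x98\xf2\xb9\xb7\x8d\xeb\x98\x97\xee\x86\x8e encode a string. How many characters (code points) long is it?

Byte at offset 0: 0xF1 = 11110001 → 4-byte char (#1). Advance 4.
Byte at offset 4: 0xF3 = 11110011 → 4-byte char (#2). Advance 4.
Byte at offset 8: 0xF0 = 11110000 → 4-byte char (#3). Advance 4.
Byte at offset 12: 0xE5 = 11100101 → 3-byte char (#4). Advance 3.
Byte at offset 15: 0xF2 = 11110010 → 4-byte char (#5). Advance 4.
Byte at offset 19: 0xF0 = 11110000 → 4-byte char (#6). Advance 4.
Byte at offset 23: 0xE3 = 11100011 → 3-byte char (#7). Advance 3.
Byte at offset 26: 0xF2 = 11110010 → 4-byte char (#8). Advance 4.
Byte at offset 30: 0xEB = 11101011 → 3-byte char (#9). Advance 3.
Byte at offset 33: 0xEE = 11101110 → 3-byte char (#10). Advance 3.
Reached end at offset 36 after 10 code points.

10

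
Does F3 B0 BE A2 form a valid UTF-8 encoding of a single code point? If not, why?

valid

Leading byte 0xF3 = 11110011 → 4-byte form.
Continuation bytes 0xB0=10110000, 0xBE=10111110, 0xA2=10100010 all match 10xxxxxx.
Decoded value 0xF0FA2 is ≥ 0x10000 (shortest form) and not a surrogate.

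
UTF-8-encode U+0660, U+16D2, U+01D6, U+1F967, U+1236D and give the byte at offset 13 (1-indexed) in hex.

1-indexed offset 13 is 0-indexed offset 12.
U+0660 → 2-byte form D9 A0 at offsets 0–1.
U+16D2 → 3-byte form E1 9B 92 at offsets 2–4.
U+01D6 → 2-byte form C7 96 at offsets 5–6.
U+1F967 → 4-byte form F0 9F A5 A7 at offsets 7–10.
U+1236D → 4-byte form F0 92 8D AD at offsets 11–14.
Offset 12 falls in char 5's range; it's byte 2 of F0 92 8D AD = 0x92.

0x92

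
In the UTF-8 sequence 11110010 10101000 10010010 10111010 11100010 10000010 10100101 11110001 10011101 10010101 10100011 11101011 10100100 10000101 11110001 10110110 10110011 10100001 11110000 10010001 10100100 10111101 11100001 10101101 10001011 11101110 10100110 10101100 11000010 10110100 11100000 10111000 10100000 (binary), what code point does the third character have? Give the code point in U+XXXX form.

U+5D563

Offset 0: leading byte 0xF2 = 11110010 → 4-byte char #1 = F2 A8 92 BA.
Offset 4: leading byte 0xE2 = 11100010 → 3-byte char #2 = E2 82 A5.
Offset 7: leading byte 0xF1 = 11110001 → 4-byte char #3 = F1 9D 95 A3.
Leading byte 0xF1 = 11110001 matches 11110xxx → 4-byte sequence.
Byte 1: 0xF1 = 11110001, payload 001 (3 bits).
Byte 2: 0x9D = 10011101 (10xxxxxx ✓), payload 011101.
Byte 3: 0x95 = 10010101 (10xxxxxx ✓), payload 010101.
Byte 4: 0xA3 = 10100011 (10xxxxxx ✓), payload 100011.
Concatenate: 001011101010101100011 = 0x5D563 (21 bits → U+5D563).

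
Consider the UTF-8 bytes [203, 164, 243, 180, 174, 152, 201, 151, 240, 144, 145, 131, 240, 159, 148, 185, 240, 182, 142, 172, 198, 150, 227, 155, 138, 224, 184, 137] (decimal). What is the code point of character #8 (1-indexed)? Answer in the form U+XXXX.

U+36CA

Offset 0: leading byte 0xCB = 11001011 → 2-byte char #1 = CB A4.
Offset 2: leading byte 0xF3 = 11110011 → 4-byte char #2 = F3 B4 AE 98.
Offset 6: leading byte 0xC9 = 11001001 → 2-byte char #3 = C9 97.
Offset 8: leading byte 0xF0 = 11110000 → 4-byte char #4 = F0 90 91 83.
Offset 12: leading byte 0xF0 = 11110000 → 4-byte char #5 = F0 9F 94 B9.
Offset 16: leading byte 0xF0 = 11110000 → 4-byte char #6 = F0 B6 8E AC.
Offset 20: leading byte 0xC6 = 11000110 → 2-byte char #7 = C6 96.
Offset 22: leading byte 0xE3 = 11100011 → 3-byte char #8 = E3 9B 8A.
Leading byte 0xE3 = 11100011 matches 1110xxxx → 3-byte sequence.
Byte 1: 0xE3 = 11100011, payload 0011 (4 bits).
Byte 2: 0x9B = 10011011 (10xxxxxx ✓), payload 011011.
Byte 3: 0x8A = 10001010 (10xxxxxx ✓), payload 001010.
Concatenate: 0011011011001010 = 0x36CA (16 bits → U+36CA).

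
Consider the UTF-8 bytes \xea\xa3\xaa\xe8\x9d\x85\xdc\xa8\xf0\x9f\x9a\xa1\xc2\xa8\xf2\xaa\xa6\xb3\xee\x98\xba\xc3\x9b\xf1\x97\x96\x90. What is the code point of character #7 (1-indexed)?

U+E63A

Offset 0: leading byte 0xEA = 11101010 → 3-byte char #1 = EA A3 AA.
Offset 3: leading byte 0xE8 = 11101000 → 3-byte char #2 = E8 9D 85.
Offset 6: leading byte 0xDC = 11011100 → 2-byte char #3 = DC A8.
Offset 8: leading byte 0xF0 = 11110000 → 4-byte char #4 = F0 9F 9A A1.
Offset 12: leading byte 0xC2 = 11000010 → 2-byte char #5 = C2 A8.
Offset 14: leading byte 0xF2 = 11110010 → 4-byte char #6 = F2 AA A6 B3.
Offset 18: leading byte 0xEE = 11101110 → 3-byte char #7 = EE 98 BA.
Leading byte 0xEE = 11101110 matches 1110xxxx → 3-byte sequence.
Byte 1: 0xEE = 11101110, payload 1110 (4 bits).
Byte 2: 0x98 = 10011000 (10xxxxxx ✓), payload 011000.
Byte 3: 0xBA = 10111010 (10xxxxxx ✓), payload 111010.
Concatenate: 1110011000111010 = 0xE63A (16 bits → U+E63A).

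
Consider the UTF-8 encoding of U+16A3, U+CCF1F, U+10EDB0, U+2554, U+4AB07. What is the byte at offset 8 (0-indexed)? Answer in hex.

U+16A3 → 3-byte form E1 9A A3 at offsets 0–2.
U+CCF1F → 4-byte form F3 8C BC 9F at offsets 3–6.
U+10EDB0 → 4-byte form F4 8E B6 B0 at offsets 7–10.
Offset 8 falls in char 3's range; it's byte 2 of F4 8E B6 B0 = 0x8E.

0x8E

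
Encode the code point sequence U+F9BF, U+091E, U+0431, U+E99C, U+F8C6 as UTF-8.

EF A6 BF E0 A4 9E D0 B1 EE A6 9C EF A3 86

U+F9BF: 3-byte form → EF A6 BF.
U+091E: 3-byte form → E0 A4 9E.
U+0431: 2-byte form → D0 B1.
U+E99C: 3-byte form → EE A6 9C.
U+F8C6: 3-byte form → EF A3 86.
Concatenated (14 bytes): EF A6 BF E0 A4 9E D0 B1 EE A6 9C EF A3 86.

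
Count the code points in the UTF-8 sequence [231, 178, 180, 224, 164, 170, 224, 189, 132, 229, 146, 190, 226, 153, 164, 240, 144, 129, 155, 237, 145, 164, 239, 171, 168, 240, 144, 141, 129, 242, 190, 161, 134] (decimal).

Byte at offset 0: 0xE7 = 11100111 → 3-byte char (#1). Advance 3.
Byte at offset 3: 0xE0 = 11100000 → 3-byte char (#2). Advance 3.
Byte at offset 6: 0xE0 = 11100000 → 3-byte char (#3). Advance 3.
Byte at offset 9: 0xE5 = 11100101 → 3-byte char (#4). Advance 3.
Byte at offset 12: 0xE2 = 11100010 → 3-byte char (#5). Advance 3.
Byte at offset 15: 0xF0 = 11110000 → 4-byte char (#6). Advance 4.
Byte at offset 19: 0xED = 11101101 → 3-byte char (#7). Advance 3.
Byte at offset 22: 0xEF = 11101111 → 3-byte char (#8). Advance 3.
Byte at offset 25: 0xF0 = 11110000 → 4-byte char (#9). Advance 4.
Byte at offset 29: 0xF2 = 11110010 → 4-byte char (#10). Advance 4.
Reached end at offset 33 after 10 code points.

10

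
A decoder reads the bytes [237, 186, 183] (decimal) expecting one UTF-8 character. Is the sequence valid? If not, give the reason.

invalid (encodes a surrogate (U+D800–U+DFFF))

Structurally a 3-byte sequence; payload = 0xDEB7.
But 0xDEB7 is in U+D800–U+DFFF, the surrogate range. Surrogates are not Unicode scalar values and are forbidden in UTF-8.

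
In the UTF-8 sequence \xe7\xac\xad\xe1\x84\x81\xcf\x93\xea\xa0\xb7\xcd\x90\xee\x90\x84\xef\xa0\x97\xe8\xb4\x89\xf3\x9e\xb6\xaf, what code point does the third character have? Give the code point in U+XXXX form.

Offset 0: leading byte 0xE7 = 11100111 → 3-byte char #1 = E7 AC AD.
Offset 3: leading byte 0xE1 = 11100001 → 3-byte char #2 = E1 84 81.
Offset 6: leading byte 0xCF = 11001111 → 2-byte char #3 = CF 93.
Leading byte 0xCF = 11001111 matches 110xxxxx → 2-byte sequence.
Byte 1: 0xCF = 11001111, payload 01111 (5 bits).
Byte 2: 0x93 = 10010011 (10xxxxxx ✓), payload 010011.
Concatenate: 01111010011 = 0x3D3 (11 bits → U+03D3).

U+03D3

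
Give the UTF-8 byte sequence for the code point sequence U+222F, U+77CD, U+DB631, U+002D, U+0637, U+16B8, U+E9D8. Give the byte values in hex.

E2 88 AF E7 9F 8D F3 9B 98 B1 2D D8 B7 E1 9A B8 EE A7 98

U+222F: 3-byte form → E2 88 AF.
U+77CD: 3-byte form → E7 9F 8D.
U+DB631: 4-byte form → F3 9B 98 B1.
U+002D: 1-byte form → 2D.
U+0637: 2-byte form → D8 B7.
U+16B8: 3-byte form → E1 9A B8.
U+E9D8: 3-byte form → EE A7 98.
Concatenated (19 bytes): E2 88 AF E7 9F 8D F3 9B 98 B1 2D D8 B7 E1 9A B8 EE A7 98.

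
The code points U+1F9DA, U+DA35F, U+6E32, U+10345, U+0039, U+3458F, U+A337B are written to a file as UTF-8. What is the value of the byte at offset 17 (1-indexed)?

1-indexed offset 17 is 0-indexed offset 16.
U+1F9DA → 4-byte form F0 9F A7 9A at offsets 0–3.
U+DA35F → 4-byte form F3 9A 8D 9F at offsets 4–7.
U+6E32 → 3-byte form E6 B8 B2 at offsets 8–10.
U+10345 → 4-byte form F0 90 8D 85 at offsets 11–14.
U+0039 → 1-byte form 39 at offsets 15–15.
U+3458F → 4-byte form F0 B4 96 8F at offsets 16–19.
Offset 16 falls in char 6's range; it's byte 1 of F0 B4 96 8F = 0xF0.

0xF0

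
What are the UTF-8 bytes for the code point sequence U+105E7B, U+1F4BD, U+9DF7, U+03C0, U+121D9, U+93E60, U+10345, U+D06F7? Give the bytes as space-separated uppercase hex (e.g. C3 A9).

U+105E7B: 4-byte form → F4 85 B9 BB.
U+1F4BD: 4-byte form → F0 9F 92 BD.
U+9DF7: 3-byte form → E9 B7 B7.
U+03C0: 2-byte form → CF 80.
U+121D9: 4-byte form → F0 92 87 99.
U+93E60: 4-byte form → F2 93 B9 A0.
U+10345: 4-byte form → F0 90 8D 85.
U+D06F7: 4-byte form → F3 90 9B B7.
Concatenated (29 bytes): F4 85 B9 BB F0 9F 92 BD E9 B7 B7 CF 80 F0 92 87 99 F2 93 B9 A0 F0 90 8D 85 F3 90 9B B7.

F4 85 B9 BB F0 9F 92 BD E9 B7 B7 CF 80 F0 92 87 99 F2 93 B9 A0 F0 90 8D 85 F3 90 9B B7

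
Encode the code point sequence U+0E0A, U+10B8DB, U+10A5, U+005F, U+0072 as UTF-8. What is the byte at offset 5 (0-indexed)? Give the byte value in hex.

U+0E0A → 3-byte form E0 B8 8A at offsets 0–2.
U+10B8DB → 4-byte form F4 8B A3 9B at offsets 3–6.
Offset 5 falls in char 2's range; it's byte 3 of F4 8B A3 9B = 0xA3.

0xA3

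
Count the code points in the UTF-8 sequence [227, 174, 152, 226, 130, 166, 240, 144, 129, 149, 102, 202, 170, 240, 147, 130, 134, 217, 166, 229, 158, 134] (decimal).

Byte at offset 0: 0xE3 = 11100011 → 3-byte char (#1). Advance 3.
Byte at offset 3: 0xE2 = 11100010 → 3-byte char (#2). Advance 3.
Byte at offset 6: 0xF0 = 11110000 → 4-byte char (#3). Advance 4.
Byte at offset 10: 0x66 = 01100110 → 1-byte char (#4). Advance 1.
Byte at offset 11: 0xCA = 11001010 → 2-byte char (#5). Advance 2.
Byte at offset 13: 0xF0 = 11110000 → 4-byte char (#6). Advance 4.
Byte at offset 17: 0xD9 = 11011001 → 2-byte char (#7). Advance 2.
Byte at offset 19: 0xE5 = 11100101 → 3-byte char (#8). Advance 3.
Reached end at offset 22 after 8 code points.

8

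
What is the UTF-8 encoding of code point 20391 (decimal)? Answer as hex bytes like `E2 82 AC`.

E4 BE A7

U+4FA7 = 0x4FA7 = 20391 decimal. In range U+0800–U+FFFF → 3-byte form: 1110xxxx 10xxxxxx 10xxxxxx.
Binary (16 bits): 0100111110100111.
Split 4+6+6: 0100 | 111110 | 100111.
Byte 1: 11100100 = 0xE4.
Byte 2: 10111110 = 0xBE.
Byte 3: 10100111 = 0xA7.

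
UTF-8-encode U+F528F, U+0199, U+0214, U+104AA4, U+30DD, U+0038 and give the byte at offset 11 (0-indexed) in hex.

U+F528F → 4-byte form F3 B5 8A 8F at offsets 0–3.
U+0199 → 2-byte form C6 99 at offsets 4–5.
U+0214 → 2-byte form C8 94 at offsets 6–7.
U+104AA4 → 4-byte form F4 84 AA A4 at offsets 8–11.
Offset 11 falls in char 4's range; it's byte 4 of F4 84 AA A4 = 0xA4.

0xA4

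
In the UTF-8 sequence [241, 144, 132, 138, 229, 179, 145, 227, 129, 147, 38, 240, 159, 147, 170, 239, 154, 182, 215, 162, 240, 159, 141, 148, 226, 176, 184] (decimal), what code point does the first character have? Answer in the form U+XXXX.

U+5010A

Offset 0: leading byte 0xF1 = 11110001 → 4-byte char #1 = F1 90 84 8A.
Leading byte 0xF1 = 11110001 matches 11110xxx → 4-byte sequence.
Byte 1: 0xF1 = 11110001, payload 001 (3 bits).
Byte 2: 0x90 = 10010000 (10xxxxxx ✓), payload 010000.
Byte 3: 0x84 = 10000100 (10xxxxxx ✓), payload 000100.
Byte 4: 0x8A = 10001010 (10xxxxxx ✓), payload 001010.
Concatenate: 001010000000100001010 = 0x5010A (21 bits → U+5010A).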